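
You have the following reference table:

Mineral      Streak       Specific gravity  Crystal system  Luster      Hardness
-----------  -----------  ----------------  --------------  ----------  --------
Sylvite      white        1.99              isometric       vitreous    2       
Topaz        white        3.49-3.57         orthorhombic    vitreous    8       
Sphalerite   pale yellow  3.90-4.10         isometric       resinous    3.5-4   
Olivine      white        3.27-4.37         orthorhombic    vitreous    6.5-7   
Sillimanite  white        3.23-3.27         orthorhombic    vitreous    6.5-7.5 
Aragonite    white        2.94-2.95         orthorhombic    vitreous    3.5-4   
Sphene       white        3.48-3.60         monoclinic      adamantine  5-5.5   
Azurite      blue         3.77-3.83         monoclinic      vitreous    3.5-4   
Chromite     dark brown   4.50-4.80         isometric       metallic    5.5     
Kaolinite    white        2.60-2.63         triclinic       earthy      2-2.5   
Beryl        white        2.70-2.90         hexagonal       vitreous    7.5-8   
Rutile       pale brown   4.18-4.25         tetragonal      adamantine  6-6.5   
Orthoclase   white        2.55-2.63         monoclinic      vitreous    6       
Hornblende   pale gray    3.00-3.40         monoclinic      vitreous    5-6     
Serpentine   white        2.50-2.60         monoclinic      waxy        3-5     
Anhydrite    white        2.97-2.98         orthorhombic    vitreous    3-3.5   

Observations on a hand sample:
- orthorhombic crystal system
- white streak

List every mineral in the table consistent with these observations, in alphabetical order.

Anhydrite, Aragonite, Olivine, Sillimanite, Topaz

Orthorhombic crystal system: Topaz, Olivine, Sillimanite, Aragonite, Anhydrite remain.
White streak: consistent with all remaining minerals.
Consistent with every observation: Anhydrite, Aragonite, Olivine, Sillimanite, Topaz.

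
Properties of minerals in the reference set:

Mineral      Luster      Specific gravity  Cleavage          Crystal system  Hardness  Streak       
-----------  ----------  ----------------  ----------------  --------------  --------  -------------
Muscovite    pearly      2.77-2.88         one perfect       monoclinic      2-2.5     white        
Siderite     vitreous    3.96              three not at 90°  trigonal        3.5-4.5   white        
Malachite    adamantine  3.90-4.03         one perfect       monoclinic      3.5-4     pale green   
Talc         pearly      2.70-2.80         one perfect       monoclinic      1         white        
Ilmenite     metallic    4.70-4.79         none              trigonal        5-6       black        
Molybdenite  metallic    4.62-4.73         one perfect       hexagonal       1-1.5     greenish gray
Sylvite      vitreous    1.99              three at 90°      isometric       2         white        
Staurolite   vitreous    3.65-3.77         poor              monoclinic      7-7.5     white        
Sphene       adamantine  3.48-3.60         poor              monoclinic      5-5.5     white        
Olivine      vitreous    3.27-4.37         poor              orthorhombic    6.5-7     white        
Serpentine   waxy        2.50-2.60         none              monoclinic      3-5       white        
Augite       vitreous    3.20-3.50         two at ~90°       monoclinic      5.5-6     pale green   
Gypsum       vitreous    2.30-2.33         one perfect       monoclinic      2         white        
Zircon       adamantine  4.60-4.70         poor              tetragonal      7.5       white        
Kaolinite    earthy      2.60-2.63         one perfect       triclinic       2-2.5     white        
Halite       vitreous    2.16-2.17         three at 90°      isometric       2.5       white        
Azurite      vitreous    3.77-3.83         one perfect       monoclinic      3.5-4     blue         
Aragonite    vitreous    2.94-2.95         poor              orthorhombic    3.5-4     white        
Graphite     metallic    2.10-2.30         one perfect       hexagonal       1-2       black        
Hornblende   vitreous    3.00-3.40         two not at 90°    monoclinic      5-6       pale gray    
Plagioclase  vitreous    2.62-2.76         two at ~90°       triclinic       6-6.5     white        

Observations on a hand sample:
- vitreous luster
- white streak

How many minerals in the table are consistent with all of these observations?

8

Vitreous luster: Siderite, Sylvite, Staurolite, Olivine, Augite, Gypsum, Halite, Azurite, Aragonite, Hornblende, Plagioclase remain.
White streak eliminates Augite, Azurite, Hornblende.
Remaining candidates: Aragonite, Gypsum, Halite, Olivine, Plagioclase, Siderite, Staurolite, Sylvite.
That is 8 minerals.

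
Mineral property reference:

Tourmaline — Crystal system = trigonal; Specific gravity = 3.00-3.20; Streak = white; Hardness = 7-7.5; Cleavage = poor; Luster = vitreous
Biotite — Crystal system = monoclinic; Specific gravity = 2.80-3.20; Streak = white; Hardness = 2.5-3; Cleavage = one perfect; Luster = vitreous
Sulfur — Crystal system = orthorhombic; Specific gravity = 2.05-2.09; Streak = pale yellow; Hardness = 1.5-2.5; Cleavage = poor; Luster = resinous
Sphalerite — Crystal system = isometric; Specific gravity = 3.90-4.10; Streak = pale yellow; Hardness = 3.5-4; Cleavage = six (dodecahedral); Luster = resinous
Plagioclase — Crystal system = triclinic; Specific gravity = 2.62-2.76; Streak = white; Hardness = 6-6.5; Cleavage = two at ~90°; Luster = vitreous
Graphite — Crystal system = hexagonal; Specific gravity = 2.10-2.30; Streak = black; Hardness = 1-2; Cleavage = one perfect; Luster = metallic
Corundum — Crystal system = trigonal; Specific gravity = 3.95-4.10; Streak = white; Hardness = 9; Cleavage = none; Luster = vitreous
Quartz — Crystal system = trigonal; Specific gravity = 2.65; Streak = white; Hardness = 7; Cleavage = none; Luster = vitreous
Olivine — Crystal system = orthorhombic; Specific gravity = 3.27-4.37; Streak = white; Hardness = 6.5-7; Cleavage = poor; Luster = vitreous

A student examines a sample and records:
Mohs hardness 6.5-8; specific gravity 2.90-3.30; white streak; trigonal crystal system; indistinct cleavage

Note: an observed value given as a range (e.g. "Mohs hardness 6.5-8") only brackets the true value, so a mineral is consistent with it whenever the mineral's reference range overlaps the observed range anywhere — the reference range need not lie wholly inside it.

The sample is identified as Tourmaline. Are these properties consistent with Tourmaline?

Mohs hardness 6.5-8 — fits Tourmaline (hardness 7-7.5).
Specific gravity 2.90-3.30 — fits Tourmaline (SG 3.00-3.20).
White streak — fits Tourmaline (white streak).
Trigonal crystal system — fits Tourmaline (trigonal system).
Indistinct cleavage — fits Tourmaline (cleavage poor).
Nothing contradicts Tourmaline.

Consistent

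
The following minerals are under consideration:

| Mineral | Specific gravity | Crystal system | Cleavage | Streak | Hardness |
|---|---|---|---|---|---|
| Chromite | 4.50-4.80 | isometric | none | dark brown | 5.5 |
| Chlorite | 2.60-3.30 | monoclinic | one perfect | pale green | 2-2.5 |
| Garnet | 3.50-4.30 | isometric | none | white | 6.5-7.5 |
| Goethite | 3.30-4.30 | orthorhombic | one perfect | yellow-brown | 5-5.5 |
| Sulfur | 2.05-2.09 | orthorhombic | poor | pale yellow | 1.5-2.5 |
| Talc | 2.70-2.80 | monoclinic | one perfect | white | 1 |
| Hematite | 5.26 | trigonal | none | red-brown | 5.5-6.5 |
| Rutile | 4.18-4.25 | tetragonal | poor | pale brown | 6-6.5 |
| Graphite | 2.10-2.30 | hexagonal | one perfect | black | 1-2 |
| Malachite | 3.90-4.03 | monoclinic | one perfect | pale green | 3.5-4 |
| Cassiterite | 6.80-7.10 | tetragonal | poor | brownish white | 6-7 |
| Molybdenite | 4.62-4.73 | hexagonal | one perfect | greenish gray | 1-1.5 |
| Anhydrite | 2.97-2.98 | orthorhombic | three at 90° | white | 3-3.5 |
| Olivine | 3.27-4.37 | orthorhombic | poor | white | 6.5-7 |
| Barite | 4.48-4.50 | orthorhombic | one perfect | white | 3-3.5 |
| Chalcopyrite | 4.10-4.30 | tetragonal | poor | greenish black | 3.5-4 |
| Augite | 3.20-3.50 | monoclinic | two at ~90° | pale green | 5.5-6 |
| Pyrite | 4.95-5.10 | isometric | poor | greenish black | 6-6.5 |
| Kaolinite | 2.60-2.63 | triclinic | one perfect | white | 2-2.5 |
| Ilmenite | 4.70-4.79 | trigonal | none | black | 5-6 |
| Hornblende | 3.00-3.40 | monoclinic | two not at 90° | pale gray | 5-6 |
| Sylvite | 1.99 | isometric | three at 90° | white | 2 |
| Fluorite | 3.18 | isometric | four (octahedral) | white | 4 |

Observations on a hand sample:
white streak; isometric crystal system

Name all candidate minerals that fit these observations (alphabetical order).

White streak — leaves Garnet, Talc, Anhydrite, Olivine, Barite, Kaolinite, Sylvite, Fluorite.
Isometric crystal system — narrows the field to Garnet, Sylvite, Fluorite.
Consistent with every observation: Fluorite, Garnet, Sylvite.

Fluorite, Garnet, Sylvite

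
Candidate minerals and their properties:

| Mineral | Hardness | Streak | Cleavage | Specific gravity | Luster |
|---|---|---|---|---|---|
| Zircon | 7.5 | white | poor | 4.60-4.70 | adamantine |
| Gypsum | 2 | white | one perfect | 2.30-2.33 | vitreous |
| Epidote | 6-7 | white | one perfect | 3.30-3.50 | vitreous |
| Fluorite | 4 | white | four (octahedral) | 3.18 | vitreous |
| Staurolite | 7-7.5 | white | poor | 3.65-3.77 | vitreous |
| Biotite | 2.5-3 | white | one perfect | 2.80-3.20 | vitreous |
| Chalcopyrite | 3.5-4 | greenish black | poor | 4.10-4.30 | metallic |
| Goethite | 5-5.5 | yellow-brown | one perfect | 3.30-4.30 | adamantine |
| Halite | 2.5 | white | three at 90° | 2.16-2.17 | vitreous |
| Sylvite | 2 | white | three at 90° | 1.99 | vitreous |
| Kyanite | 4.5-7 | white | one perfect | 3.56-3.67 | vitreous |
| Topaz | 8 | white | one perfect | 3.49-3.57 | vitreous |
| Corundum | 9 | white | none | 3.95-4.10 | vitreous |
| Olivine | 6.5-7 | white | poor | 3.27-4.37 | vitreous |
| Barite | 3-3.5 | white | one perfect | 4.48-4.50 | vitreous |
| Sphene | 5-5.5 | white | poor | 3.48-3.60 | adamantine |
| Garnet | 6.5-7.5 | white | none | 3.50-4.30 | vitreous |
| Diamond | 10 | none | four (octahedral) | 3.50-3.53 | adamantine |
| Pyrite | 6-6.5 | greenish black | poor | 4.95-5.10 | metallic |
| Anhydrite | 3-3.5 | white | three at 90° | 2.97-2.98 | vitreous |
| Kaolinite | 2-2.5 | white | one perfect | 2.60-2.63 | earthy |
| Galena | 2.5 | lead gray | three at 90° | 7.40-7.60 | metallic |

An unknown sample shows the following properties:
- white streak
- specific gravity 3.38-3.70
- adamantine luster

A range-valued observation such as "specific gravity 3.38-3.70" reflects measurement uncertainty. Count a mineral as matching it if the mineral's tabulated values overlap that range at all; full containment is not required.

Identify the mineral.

Sphene

White streak excludes Chalcopyrite, Goethite, Diamond, Pyrite, Galena.
Specific gravity 3.38-3.70 — leaves Epidote, Staurolite, Kyanite, Topaz, Olivine, Sphene, Garnet.
Adamantine luster — narrows the field to Sphene.
Sphene is the sole remaining match.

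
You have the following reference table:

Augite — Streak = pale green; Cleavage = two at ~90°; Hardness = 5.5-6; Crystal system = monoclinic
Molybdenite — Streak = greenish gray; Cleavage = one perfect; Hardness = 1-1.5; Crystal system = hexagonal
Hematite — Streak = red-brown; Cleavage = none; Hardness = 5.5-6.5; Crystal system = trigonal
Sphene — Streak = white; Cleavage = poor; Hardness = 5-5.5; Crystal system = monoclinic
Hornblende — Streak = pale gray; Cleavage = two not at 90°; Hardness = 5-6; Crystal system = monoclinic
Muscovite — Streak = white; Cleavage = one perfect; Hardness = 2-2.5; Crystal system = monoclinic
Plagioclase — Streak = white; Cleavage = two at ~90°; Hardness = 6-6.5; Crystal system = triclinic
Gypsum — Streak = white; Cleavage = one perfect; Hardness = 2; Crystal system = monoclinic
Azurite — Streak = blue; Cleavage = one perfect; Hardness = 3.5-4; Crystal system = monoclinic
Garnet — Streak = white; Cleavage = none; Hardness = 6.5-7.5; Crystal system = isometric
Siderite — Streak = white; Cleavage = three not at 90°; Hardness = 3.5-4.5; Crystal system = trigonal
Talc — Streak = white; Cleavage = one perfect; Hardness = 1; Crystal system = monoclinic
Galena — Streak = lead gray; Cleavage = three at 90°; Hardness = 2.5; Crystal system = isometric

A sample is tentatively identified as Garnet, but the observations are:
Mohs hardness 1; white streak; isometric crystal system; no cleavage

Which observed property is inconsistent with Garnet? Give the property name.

hardness

Mohs hardness 1: Garnet has hardness 6.5-7.5 — does not match.
White streak: Garnet has white streak — consistent.
Isometric crystal system: Garnet has isometric system — consistent.
No cleavage: Garnet has cleavage none — consistent.
The hardness is the one property that does not fit.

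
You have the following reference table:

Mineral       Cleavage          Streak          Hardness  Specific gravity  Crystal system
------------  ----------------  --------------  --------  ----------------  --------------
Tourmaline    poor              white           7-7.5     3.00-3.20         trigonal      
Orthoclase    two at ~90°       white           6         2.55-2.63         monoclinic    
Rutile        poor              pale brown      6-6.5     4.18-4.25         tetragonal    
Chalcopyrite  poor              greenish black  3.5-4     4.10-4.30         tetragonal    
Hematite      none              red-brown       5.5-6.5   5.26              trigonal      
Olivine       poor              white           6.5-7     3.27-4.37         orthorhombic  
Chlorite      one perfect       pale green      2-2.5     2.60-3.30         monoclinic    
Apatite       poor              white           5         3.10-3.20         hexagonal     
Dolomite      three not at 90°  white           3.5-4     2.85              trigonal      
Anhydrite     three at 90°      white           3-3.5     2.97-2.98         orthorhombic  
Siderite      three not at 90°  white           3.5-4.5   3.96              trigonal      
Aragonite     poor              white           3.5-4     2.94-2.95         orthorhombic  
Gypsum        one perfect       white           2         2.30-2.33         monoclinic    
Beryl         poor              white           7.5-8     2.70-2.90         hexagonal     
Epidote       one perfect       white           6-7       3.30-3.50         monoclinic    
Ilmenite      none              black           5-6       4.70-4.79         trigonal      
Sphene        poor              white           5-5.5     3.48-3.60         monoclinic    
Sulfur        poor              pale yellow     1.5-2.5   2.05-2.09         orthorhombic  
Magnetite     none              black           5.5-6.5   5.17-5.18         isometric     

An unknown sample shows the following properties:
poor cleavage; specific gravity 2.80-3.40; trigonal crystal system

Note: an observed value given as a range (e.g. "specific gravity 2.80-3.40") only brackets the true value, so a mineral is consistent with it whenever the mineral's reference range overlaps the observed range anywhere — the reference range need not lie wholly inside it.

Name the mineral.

Tourmaline

Poor cleavage: Tourmaline, Rutile, Chalcopyrite, Olivine, Apatite, Aragonite, Beryl, Sphene, Sulfur remain.
Specific gravity 2.80-3.40 rules out Rutile, Chalcopyrite, Sphene, Sulfur.
Trigonal crystal system: Tourmaline remains.
Only Tourmaline satisfies all observations.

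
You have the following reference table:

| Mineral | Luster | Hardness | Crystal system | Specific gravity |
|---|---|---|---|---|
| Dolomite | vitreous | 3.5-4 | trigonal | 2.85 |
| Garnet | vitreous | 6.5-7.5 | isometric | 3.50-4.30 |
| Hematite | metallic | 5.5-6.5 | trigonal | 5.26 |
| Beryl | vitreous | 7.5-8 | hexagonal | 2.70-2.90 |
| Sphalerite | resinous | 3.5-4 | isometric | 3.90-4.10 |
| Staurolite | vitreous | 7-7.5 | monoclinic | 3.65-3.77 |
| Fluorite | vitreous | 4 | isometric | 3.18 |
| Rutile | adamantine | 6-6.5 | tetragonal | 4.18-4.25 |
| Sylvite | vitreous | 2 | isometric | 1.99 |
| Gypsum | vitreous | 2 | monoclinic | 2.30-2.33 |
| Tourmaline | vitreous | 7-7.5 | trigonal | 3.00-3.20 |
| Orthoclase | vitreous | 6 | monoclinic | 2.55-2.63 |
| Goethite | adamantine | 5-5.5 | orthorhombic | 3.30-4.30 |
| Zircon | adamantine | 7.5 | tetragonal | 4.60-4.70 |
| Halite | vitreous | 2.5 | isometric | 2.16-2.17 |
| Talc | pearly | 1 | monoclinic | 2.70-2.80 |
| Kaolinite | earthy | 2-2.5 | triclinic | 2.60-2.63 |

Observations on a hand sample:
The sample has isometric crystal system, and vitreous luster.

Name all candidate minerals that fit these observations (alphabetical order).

Fluorite, Garnet, Halite, Sylvite

Isometric crystal system: narrows the field to Garnet, Sphalerite, Fluorite, Sylvite, Halite.
Vitreous luster excludes Sphalerite.
The minerals that satisfy all observations are Fluorite, Garnet, Halite, Sylvite.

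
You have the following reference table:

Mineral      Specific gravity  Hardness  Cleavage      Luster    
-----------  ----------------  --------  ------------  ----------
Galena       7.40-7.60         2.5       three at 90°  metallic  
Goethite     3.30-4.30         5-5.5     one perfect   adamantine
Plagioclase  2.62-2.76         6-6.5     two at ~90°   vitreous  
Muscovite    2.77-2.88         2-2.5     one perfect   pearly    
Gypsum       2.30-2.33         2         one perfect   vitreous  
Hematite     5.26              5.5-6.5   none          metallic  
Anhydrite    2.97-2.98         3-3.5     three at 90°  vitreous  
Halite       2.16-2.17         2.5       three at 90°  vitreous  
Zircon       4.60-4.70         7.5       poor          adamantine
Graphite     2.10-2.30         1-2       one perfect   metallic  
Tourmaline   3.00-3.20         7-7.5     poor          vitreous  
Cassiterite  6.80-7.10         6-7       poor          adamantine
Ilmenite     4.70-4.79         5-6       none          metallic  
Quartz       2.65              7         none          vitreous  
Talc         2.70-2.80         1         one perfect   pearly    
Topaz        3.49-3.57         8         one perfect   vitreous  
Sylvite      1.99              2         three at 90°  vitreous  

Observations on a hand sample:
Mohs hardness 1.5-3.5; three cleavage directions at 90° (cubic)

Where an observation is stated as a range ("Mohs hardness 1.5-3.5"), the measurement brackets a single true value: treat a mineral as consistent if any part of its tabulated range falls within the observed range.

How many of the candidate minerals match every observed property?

4

Mohs hardness 1.5-3.5: only Galena, Muscovite, Gypsum, Anhydrite, Halite, Graphite, Sylvite remain.
Three cleavage directions at 90° (cubic) rules out Muscovite, Gypsum, Graphite.
Remaining candidates: Anhydrite, Galena, Halite, Sylvite.
That is 4 minerals.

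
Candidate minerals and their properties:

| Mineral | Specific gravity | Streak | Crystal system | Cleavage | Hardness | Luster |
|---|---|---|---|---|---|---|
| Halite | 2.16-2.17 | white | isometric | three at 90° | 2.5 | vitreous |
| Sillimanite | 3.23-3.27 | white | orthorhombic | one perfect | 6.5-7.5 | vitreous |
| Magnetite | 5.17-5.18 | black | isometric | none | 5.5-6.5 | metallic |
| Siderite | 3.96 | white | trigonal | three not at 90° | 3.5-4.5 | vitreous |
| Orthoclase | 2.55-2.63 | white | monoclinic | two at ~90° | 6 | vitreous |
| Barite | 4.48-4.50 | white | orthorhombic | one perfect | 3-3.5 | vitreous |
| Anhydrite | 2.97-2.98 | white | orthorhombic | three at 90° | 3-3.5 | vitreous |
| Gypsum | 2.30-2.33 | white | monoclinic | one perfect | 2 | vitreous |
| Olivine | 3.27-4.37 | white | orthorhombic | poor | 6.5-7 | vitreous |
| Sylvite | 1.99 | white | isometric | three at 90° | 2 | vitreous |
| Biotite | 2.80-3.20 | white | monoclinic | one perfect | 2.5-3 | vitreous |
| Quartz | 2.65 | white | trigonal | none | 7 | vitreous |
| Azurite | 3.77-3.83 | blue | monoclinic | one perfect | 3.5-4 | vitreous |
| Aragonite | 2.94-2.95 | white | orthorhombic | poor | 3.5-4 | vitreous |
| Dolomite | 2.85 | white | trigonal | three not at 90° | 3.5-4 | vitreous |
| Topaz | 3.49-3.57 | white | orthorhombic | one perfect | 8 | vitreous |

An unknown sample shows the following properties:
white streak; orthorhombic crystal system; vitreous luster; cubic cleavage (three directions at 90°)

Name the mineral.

White streak excludes Magnetite, Azurite.
Orthorhombic crystal system: leaves Sillimanite, Barite, Anhydrite, Olivine, Aragonite, Topaz.
Vitreous luster: consistent with all remaining minerals.
Cubic cleavage (three directions at 90°): leaves Anhydrite.
The only mineral consistent with every observation is Anhydrite.

Anhydrite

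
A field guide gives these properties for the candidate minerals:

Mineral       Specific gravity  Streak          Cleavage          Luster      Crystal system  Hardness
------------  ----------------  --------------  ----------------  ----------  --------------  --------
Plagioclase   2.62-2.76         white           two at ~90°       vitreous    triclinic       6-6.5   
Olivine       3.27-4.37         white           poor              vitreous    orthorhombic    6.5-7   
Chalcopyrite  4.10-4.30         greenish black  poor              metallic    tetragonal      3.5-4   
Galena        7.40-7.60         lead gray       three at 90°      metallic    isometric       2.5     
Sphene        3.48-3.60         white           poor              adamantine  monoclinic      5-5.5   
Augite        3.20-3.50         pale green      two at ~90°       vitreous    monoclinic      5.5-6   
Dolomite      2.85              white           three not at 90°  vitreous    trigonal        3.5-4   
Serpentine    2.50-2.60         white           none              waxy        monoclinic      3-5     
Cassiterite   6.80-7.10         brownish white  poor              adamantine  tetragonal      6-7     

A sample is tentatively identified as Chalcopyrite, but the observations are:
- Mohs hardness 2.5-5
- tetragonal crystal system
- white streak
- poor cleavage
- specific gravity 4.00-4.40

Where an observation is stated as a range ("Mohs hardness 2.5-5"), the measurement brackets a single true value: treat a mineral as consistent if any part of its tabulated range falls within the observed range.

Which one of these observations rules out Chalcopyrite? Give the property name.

streak

Mohs hardness 2.5-5: Chalcopyrite has hardness 3.5-4 — consistent.
Tetragonal crystal system: Chalcopyrite has tetragonal system — consistent.
White streak: Chalcopyrite has greenish black streak — outside the reference range.
Poor cleavage: Chalcopyrite has cleavage poor — consistent.
Specific gravity 4.00-4.40: Chalcopyrite has SG 4.10-4.30 — consistent.
Everything matches except the streak.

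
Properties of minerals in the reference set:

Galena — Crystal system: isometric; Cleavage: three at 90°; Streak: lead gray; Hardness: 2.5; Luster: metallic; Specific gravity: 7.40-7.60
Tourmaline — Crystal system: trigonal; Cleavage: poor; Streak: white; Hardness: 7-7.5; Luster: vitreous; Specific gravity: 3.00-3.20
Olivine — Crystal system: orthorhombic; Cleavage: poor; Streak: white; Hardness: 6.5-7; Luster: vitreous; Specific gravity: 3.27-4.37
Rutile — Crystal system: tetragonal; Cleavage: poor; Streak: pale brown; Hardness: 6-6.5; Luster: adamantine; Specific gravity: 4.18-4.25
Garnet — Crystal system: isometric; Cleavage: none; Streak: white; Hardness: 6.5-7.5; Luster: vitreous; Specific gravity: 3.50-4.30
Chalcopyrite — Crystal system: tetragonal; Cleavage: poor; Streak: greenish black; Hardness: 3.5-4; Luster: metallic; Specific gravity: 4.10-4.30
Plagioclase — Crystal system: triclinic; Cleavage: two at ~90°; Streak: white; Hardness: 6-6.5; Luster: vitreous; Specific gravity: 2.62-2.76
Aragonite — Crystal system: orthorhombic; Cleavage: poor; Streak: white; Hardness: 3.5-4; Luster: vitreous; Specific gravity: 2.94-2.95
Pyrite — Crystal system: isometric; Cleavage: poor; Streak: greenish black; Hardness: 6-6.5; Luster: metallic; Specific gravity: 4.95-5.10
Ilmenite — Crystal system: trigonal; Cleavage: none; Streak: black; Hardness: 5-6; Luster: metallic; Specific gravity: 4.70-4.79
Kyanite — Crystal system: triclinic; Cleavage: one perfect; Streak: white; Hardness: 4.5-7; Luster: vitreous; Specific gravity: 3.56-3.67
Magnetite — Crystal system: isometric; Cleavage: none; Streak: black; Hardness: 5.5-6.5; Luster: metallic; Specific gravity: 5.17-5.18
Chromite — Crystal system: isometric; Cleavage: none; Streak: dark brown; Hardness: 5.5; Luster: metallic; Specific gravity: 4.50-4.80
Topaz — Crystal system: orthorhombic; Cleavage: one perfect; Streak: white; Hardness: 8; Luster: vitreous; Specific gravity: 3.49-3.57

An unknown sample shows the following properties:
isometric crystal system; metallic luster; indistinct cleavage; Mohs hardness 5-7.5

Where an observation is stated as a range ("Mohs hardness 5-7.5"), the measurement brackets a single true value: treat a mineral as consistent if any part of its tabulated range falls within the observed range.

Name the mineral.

Isometric crystal system: Galena, Garnet, Pyrite, Magnetite, Chromite remain.
Metallic luster eliminates Garnet.
Indistinct cleavage: only Pyrite remains.
Mohs hardness 5-7.5: no further eliminations.
The only mineral consistent with every observation is Pyrite.

Pyrite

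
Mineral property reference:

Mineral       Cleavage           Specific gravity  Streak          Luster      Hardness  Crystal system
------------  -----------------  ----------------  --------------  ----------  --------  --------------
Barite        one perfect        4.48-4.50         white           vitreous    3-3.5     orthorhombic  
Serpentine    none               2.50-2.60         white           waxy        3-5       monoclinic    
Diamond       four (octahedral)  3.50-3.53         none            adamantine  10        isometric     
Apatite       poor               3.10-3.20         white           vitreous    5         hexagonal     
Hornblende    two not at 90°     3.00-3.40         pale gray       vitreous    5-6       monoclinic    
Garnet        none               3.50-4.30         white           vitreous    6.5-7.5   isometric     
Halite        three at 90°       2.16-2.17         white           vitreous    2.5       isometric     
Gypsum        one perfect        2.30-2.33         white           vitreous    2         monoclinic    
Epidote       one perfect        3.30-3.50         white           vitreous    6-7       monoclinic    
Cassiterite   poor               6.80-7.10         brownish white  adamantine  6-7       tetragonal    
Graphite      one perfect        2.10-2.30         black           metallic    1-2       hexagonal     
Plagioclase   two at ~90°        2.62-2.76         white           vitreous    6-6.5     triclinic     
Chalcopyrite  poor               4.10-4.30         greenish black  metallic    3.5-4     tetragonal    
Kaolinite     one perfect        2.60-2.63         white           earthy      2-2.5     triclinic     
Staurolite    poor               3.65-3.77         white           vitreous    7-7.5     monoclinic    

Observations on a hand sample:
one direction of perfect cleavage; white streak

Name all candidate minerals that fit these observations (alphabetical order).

Barite, Epidote, Gypsum, Kaolinite

One direction of perfect cleavage: only Barite, Gypsum, Epidote, Graphite, Kaolinite remain.
White streak eliminates Graphite.
Remaining candidates: Barite, Epidote, Gypsum, Kaolinite.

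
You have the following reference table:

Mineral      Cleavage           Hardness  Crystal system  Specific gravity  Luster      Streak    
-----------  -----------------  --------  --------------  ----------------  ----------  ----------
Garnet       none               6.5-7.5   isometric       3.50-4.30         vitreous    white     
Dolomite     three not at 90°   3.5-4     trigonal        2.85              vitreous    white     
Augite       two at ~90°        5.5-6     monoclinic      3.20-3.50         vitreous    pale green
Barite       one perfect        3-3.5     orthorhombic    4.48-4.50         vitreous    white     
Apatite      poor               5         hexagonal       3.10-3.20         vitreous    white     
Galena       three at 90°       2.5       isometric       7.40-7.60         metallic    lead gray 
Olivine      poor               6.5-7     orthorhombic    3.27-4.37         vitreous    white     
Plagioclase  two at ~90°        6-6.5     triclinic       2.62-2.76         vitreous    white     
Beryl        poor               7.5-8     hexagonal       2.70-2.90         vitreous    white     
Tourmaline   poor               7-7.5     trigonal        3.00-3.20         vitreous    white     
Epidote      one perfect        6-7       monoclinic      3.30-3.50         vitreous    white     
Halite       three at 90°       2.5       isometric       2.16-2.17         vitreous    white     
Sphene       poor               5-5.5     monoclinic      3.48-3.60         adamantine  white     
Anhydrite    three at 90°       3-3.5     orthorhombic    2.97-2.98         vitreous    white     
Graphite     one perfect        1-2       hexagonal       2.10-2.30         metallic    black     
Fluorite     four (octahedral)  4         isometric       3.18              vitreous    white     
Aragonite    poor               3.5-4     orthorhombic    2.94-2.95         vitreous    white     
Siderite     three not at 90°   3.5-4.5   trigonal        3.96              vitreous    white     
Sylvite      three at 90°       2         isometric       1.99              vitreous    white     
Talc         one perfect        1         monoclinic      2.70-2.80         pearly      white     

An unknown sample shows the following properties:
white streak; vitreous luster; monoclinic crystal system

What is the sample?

White streak excludes Augite, Galena, Graphite.
Vitreous luster excludes Sphene, Talc.
Monoclinic crystal system — Epidote remains.
The only mineral consistent with every observation is Epidote.

Epidote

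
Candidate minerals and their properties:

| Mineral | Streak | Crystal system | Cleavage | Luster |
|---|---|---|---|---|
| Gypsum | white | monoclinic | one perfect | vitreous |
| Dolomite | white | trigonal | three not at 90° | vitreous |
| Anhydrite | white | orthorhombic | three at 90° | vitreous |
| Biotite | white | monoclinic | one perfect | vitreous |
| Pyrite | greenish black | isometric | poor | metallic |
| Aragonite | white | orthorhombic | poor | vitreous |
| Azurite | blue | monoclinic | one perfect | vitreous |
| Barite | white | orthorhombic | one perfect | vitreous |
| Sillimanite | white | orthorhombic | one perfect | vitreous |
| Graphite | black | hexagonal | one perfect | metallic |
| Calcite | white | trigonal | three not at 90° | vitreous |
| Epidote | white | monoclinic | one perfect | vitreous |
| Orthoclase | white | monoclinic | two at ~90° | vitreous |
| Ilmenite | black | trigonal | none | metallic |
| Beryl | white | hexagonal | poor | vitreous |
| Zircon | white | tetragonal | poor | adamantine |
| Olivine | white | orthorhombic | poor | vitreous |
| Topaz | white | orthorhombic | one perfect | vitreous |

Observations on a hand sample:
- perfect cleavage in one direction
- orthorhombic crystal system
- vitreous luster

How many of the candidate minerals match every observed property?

Perfect cleavage in one direction: only Gypsum, Biotite, Azurite, Barite, Sillimanite, Graphite, Epidote, Topaz remain.
Orthorhombic crystal system: leaves Barite, Sillimanite, Topaz.
Vitreous luster: consistent with all remaining minerals.
The minerals that satisfy all observations are Barite, Sillimanite, Topaz.
That is 3 minerals.

3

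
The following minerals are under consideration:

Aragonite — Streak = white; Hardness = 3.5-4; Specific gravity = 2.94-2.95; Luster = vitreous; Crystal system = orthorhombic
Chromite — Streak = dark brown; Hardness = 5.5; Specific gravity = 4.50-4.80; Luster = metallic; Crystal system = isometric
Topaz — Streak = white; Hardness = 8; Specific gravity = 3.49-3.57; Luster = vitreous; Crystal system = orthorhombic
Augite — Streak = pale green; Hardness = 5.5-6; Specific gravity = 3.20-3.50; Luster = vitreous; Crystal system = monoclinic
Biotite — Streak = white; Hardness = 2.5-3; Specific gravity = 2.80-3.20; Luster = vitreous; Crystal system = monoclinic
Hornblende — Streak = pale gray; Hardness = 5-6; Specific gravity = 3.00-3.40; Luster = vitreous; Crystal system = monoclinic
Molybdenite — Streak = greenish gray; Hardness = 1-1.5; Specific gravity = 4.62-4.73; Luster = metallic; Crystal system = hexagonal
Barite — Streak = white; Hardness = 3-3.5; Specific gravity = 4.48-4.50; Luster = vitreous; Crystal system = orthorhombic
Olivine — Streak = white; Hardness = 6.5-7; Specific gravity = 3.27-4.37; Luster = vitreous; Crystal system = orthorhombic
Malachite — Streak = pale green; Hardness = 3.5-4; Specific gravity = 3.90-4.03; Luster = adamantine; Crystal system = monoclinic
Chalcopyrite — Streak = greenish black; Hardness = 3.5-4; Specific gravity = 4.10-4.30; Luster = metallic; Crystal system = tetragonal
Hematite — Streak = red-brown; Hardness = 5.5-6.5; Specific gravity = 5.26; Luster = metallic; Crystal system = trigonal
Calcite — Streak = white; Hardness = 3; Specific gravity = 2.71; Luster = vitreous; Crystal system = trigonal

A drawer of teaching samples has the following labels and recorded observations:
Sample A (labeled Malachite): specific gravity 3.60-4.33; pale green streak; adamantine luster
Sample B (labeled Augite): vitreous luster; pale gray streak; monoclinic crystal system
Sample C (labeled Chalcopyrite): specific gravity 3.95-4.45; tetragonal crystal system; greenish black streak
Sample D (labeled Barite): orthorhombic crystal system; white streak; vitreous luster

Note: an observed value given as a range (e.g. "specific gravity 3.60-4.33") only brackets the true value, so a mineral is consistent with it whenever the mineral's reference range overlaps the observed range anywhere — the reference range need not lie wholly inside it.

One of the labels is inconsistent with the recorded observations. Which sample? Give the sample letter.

Sample A: all recorded properties match Malachite.
Sample B: Augite has pale green streak, but the record shows pale gray streak — this label is wrong.
Sample C: all recorded properties match Chalcopyrite.
Sample D: all recorded properties match Barite.
Sample B is the mislabeled one.

B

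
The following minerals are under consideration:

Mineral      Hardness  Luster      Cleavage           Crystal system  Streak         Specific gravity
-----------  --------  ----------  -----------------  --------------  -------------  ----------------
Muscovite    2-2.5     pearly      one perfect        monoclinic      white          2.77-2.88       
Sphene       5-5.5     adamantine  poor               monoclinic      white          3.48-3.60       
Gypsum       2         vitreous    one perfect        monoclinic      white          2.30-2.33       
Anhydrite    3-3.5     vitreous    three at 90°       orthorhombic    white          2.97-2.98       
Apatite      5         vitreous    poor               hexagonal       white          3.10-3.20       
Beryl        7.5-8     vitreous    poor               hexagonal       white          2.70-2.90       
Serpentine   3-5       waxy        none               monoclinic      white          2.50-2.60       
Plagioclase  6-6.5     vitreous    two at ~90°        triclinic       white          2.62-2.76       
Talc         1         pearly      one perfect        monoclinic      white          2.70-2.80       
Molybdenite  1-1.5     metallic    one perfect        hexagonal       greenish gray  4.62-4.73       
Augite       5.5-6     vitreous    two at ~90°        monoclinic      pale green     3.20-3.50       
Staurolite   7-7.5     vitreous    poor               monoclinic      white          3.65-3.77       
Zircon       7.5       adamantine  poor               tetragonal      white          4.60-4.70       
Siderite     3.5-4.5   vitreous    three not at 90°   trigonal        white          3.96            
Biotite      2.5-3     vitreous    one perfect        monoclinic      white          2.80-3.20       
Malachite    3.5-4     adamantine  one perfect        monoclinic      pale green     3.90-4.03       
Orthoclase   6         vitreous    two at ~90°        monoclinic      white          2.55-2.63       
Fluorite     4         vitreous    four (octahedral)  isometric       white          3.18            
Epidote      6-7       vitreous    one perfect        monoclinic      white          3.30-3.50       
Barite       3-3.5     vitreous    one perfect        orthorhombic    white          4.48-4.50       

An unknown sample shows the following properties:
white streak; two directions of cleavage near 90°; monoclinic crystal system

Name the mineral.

White streak eliminates Molybdenite, Augite, Malachite.
Two directions of cleavage near 90° — Plagioclase, Orthoclase remain.
Monoclinic crystal system is inconsistent with Plagioclase.
Orthoclase is the sole remaining match.

Orthoclase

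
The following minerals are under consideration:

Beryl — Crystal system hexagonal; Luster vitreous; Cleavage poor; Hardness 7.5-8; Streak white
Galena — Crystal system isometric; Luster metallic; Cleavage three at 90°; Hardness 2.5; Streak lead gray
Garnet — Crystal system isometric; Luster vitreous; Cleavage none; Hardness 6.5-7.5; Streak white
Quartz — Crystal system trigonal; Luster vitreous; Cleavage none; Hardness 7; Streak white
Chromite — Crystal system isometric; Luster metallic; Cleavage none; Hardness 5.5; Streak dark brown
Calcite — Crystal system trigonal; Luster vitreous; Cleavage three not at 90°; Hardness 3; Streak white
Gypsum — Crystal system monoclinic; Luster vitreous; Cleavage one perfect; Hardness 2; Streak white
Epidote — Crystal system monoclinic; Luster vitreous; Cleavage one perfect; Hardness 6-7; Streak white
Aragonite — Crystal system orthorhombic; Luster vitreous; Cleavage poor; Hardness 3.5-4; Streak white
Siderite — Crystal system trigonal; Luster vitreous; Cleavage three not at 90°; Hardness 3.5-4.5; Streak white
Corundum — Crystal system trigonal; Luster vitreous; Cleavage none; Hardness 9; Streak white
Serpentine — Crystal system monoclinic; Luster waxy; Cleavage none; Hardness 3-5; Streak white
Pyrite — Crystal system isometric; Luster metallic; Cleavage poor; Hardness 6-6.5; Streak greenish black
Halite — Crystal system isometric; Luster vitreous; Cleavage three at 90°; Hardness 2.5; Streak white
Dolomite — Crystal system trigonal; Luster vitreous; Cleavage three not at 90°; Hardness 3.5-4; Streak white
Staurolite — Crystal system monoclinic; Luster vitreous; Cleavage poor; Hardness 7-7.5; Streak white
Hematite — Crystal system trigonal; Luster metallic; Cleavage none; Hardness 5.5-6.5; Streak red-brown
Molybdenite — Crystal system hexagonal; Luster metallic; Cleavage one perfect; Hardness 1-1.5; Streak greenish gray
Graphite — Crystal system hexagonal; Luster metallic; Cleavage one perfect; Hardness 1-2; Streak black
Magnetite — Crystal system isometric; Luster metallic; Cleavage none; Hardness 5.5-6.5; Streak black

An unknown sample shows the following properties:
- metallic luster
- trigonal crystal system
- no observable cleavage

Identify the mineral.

Metallic luster: Galena, Chromite, Pyrite, Hematite, Molybdenite, Graphite, Magnetite remain.
Trigonal crystal system: narrows the field to Hematite.
No observable cleavage: consistent with all remaining minerals.
The only mineral consistent with every observation is Hematite.

Hematite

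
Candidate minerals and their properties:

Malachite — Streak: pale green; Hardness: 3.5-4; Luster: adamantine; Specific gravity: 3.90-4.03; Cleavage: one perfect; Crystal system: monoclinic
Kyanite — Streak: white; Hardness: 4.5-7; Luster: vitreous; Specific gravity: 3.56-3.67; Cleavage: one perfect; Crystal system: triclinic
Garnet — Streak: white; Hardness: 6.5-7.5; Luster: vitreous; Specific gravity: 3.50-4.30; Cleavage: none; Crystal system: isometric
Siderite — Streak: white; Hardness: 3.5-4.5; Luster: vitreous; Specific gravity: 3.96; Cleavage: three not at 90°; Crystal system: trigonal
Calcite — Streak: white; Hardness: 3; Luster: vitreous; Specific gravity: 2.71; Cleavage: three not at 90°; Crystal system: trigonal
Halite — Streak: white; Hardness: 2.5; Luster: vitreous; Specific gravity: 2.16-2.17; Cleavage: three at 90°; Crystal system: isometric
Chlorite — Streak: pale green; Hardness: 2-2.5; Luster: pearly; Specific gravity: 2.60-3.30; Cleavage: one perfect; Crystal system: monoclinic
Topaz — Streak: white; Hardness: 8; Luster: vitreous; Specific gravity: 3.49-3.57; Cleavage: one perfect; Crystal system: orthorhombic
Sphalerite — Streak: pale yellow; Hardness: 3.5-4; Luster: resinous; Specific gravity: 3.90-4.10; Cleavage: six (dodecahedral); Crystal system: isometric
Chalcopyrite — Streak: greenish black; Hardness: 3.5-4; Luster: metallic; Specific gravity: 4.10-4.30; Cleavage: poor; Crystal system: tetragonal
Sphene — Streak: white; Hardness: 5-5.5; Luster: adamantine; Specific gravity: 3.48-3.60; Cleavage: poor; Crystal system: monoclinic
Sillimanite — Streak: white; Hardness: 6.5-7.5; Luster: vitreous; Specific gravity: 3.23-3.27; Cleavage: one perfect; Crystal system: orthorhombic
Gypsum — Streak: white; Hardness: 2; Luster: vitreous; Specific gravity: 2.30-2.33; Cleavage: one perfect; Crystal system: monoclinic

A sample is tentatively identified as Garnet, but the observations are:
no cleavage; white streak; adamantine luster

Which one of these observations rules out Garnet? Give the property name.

luster

No cleavage: Garnet has cleavage none — matches.
White streak: Garnet has white streak — matches.
Adamantine luster: Garnet has vitreous luster — inconsistent.
The luster is the one property that does not fit.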